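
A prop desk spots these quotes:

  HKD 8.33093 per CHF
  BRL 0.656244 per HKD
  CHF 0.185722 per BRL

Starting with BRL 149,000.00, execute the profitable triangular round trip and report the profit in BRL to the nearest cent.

Profitable loop is BRL → CHF → HKD → BRL:
BRL 149,000.00 × 0.185722 = CHF 27,672.58
CHF 27,672.58 × 8.33093 = HKD 230,538.31
HKD 230,538.31 × 0.656244 = BRL 151,289.38
Profit = BRL 151,289.38 − BRL 149,000.00

Profit: BRL 2,289.38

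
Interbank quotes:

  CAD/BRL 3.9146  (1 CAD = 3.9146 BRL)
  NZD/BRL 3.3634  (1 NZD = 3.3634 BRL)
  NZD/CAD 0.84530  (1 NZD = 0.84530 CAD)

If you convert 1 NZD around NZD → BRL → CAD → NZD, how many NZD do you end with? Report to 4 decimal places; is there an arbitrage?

Around NZD → BRL → CAD → NZD: 1 × 3.3634 ÷ 3.9146 ÷ 0.84530 = 1.016437
Product > 1; profitable direction is NZD → BRL → CAD → NZD.

1.0164 (arbitrage exists)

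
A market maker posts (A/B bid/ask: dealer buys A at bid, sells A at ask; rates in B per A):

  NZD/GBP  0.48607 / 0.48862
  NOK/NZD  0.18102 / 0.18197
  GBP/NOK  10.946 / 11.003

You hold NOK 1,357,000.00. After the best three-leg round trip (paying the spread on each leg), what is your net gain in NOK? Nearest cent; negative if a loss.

Net profit: NOK 30,067.83

Best loop NOK → GBP → NZD → NOK:
NOK 1,357,000.00 ÷ 11.003 (buy GBP at ask) = GBP 123,330.00
GBP 123,330.00 ÷ 0.48862 (buy NZD at ask) = NZD 252,404.73
NZD 252,404.73 ÷ 0.18197 (buy NOK at ask) = NOK 1,387,067.83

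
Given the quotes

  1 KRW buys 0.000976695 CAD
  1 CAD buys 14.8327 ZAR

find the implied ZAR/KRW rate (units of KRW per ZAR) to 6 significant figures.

ZAR/KRW = 69.0273

1 ZAR ÷ 14.8327 = 0.0674186 CAD
0.0674186 CAD ÷ 0.000976695 = 69.0273 KRW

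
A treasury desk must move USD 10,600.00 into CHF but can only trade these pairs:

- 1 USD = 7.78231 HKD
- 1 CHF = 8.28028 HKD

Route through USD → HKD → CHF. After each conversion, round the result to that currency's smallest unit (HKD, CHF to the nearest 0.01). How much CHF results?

USD 10,600.00 × 7.78231 = HKD 82,492.49
HKD 82,492.49 ÷ 8.28028 = CHF 9,962.52

CHF 9,962.52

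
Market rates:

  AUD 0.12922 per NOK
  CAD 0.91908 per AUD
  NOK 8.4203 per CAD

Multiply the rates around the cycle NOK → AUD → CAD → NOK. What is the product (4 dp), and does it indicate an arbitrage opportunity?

Around NOK → AUD → CAD → NOK: 1 × 0.12922 × 0.91908 × 8.4203 = 1.000024
Product ≈ 1 (deviation 0.002%, within rounding noise).

1.0000 (no arbitrage)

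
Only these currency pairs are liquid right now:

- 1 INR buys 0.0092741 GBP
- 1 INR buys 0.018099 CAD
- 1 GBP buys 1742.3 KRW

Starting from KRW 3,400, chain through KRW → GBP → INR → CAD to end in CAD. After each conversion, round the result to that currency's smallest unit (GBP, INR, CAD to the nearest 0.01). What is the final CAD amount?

CAD 3.81

KRW 3,400 ÷ 1742.3 = GBP 1.95
GBP 1.95 ÷ 0.0092741 = INR 210.26
INR 210.26 × 0.018099 = CAD 3.81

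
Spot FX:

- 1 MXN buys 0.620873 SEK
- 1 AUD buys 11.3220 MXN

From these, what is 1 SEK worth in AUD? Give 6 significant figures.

SEK/AUD = 0.142257

1 SEK ÷ 0.620873 = 1.61064 MXN
1.61064 MXN ÷ 11.3220 = 0.142257 AUD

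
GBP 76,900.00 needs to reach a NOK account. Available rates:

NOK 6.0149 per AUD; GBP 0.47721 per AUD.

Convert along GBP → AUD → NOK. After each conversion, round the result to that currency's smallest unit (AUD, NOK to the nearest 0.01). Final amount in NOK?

GBP 76,900.00 ÷ 0.47721 = AUD 161,144.99
AUD 161,144.99 × 6.0149 = NOK 969,271.00

NOK 969,271.00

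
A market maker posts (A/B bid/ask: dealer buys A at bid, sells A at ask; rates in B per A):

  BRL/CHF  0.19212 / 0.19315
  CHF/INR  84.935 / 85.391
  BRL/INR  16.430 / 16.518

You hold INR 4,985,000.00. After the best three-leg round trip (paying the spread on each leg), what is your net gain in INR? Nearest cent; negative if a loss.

Net result: INR -19,123.51 (no profitable arbitrage after spreads)

Best loop INR → CHF → BRL → INR:
INR 4,985,000.00 ÷ 85.391 (buy CHF at ask) = CHF 58,378.52
CHF 58,378.52 ÷ 0.19315 (buy BRL at ask) = BRL 302,244.46
BRL 302,244.46 × 16.430 (sell BRL at bid) = INR 4,965,876.49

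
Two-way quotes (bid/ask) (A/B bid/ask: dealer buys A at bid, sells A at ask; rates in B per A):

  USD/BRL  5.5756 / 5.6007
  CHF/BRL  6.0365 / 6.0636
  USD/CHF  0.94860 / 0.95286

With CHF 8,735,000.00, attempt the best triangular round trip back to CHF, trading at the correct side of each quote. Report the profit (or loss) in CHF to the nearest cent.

Best loop CHF → BRL → USD → CHF:
CHF 8,735,000.00 × 6.0365 (sell CHF at bid) = BRL 52,728,827.50
BRL 52,728,827.50 ÷ 5.6007 (buy USD at ask) = USD 9,414,685.22
USD 9,414,685.22 × 0.94860 (sell USD at bid) = CHF 8,930,770.40

Net profit: CHF 195,770.40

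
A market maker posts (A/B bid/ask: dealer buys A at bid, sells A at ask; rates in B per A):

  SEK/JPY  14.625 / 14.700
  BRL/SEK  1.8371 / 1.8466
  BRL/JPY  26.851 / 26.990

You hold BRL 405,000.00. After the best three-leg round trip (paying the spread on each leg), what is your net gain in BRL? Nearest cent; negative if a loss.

Best loop BRL → SEK → JPY → BRL:
BRL 405,000.00 × 1.8371 (sell BRL at bid) = SEK 744,025.50
SEK 744,025.50 × 14.625 (sell SEK at bid) = JPY 10,881,373
JPY 10,881,373 ÷ 26.990 (buy BRL at ask) = BRL 403,163.13

Net result: BRL -1,836.87 (no profitable arbitrage after spreads)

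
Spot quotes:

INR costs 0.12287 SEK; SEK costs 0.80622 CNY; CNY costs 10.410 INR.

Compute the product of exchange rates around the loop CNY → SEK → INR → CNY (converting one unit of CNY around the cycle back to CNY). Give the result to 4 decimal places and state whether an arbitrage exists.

Around CNY → SEK → INR → CNY: 1 ÷ 0.80622 ÷ 0.12287 ÷ 10.410 = 0.969728
Product < 1; profitable direction is CNY → INR → SEK → CNY.

0.9697 (arbitrage exists)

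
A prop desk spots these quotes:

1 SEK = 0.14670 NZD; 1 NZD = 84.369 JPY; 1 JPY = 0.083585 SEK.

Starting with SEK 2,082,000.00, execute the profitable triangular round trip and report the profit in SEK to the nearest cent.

Profitable loop is SEK → NZD → JPY → SEK:
SEK 2,082,000.00 × 0.14670 = NZD 305,429.40
NZD 305,429.40 × 84.369 = JPY 25,768,773
JPY 25,768,773 × 0.083585 = SEK 2,153,882.90
Profit = SEK 2,153,882.90 − SEK 2,082,000.00

Profit: SEK 71,882.90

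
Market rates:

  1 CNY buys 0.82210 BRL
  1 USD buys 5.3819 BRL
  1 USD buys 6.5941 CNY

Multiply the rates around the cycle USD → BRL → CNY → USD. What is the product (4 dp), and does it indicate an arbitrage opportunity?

0.9928 (arbitrage exists)

Around USD → BRL → CNY → USD: 1 × 5.3819 ÷ 0.82210 ÷ 6.5941 = 0.992786
Product < 1; profitable direction is USD → CNY → BRL → USD.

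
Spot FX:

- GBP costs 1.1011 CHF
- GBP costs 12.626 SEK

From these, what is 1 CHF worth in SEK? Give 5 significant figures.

1 CHF ÷ 1.1011 = 0.908183 GBP
0.908183 GBP × 12.626 = 11.4667 SEK

CHF/SEK = 11.467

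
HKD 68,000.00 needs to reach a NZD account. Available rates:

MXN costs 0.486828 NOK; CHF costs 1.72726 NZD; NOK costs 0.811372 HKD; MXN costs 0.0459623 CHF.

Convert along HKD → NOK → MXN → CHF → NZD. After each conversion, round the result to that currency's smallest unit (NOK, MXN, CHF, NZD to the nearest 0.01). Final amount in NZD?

HKD 68,000.00 ÷ 0.811372 = NOK 83,808.66
NOK 83,808.66 ÷ 0.486828 = MXN 172,152.51
MXN 172,152.51 × 0.0459623 = CHF 7,912.53
CHF 7,912.53 × 1.72726 = NZD 13,667.00

NZD 13,667.00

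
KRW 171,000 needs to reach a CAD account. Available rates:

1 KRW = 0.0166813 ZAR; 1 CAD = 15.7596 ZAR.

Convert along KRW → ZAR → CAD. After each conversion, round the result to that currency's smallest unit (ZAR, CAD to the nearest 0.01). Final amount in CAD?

CAD 181.00

KRW 171,000 × 0.0166813 = ZAR 2,852.50
ZAR 2,852.50 ÷ 15.7596 = CAD 181.00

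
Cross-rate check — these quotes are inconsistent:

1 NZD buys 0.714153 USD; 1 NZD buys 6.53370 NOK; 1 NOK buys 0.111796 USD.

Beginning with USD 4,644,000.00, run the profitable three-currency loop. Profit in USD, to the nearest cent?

Profitable loop is USD → NZD → NOK → USD:
USD 4,644,000.00 ÷ 0.714153 = NZD 6,502,808.22
NZD 6,502,808.22 × 6.53370 = NOK 42,487,398.08
NOK 42,487,398.08 × 0.111796 = USD 4,749,921.16
Profit = USD 4,749,921.16 − USD 4,644,000.00

Profit: USD 105,921.16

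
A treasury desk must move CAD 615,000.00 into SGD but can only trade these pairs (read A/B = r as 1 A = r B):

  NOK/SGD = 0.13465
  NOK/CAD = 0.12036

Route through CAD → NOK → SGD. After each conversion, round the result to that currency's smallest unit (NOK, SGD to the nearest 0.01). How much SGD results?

CAD 615,000.00 ÷ 0.12036 = NOK 5,109,670.99
NOK 5,109,670.99 × 0.13465 = SGD 688,017.20

SGD 688,017.20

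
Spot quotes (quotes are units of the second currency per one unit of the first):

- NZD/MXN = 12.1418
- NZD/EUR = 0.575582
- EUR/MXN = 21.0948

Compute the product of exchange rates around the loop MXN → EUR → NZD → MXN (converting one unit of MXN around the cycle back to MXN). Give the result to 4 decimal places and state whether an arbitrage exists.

1.0000 (no arbitrage)

Around MXN → EUR → NZD → MXN: 1 ÷ 21.0948 ÷ 0.575582 × 12.1418 = 1.000001
Product ≈ 1 (deviation 0.000%, within rounding noise).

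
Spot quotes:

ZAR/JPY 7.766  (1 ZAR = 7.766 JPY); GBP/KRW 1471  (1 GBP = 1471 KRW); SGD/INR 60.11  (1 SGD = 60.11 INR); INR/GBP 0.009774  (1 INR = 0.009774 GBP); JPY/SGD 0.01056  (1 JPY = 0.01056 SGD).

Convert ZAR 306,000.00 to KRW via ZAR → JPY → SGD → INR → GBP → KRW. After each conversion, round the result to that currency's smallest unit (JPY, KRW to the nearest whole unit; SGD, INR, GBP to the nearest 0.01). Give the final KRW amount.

KRW 21,687,747

ZAR 306,000.00 × 7.766 = JPY 2,376,396
JPY 2,376,396 × 0.01056 = SGD 25,094.74
SGD 25,094.74 × 60.11 = INR 1,508,444.82
INR 1,508,444.82 × 0.009774 = GBP 14,743.54
GBP 14,743.54 × 1471 = KRW 21,687,747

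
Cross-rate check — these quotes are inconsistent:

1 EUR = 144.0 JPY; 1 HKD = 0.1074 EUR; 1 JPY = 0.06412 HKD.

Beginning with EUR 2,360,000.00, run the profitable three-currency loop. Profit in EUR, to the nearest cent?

Profitable loop is EUR → HKD → JPY → EUR:
EUR 2,360,000.00 ÷ 0.1074 = HKD 21,973,929.24
HKD 21,973,929.24 ÷ 0.06412 = JPY 342,700,082
JPY 342,700,082 ÷ 144.0 = EUR 2,379,861.68
Profit = EUR 2,379,861.68 − EUR 2,360,000.00

Profit: EUR 19,861.68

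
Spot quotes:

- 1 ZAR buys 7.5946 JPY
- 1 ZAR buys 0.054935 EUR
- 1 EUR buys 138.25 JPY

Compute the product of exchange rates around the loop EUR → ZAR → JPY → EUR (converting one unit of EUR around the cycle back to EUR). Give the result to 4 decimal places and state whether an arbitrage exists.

Around EUR → ZAR → JPY → EUR: 1 ÷ 0.054935 × 7.5946 ÷ 138.25 = 0.999978
Product ≈ 1 (deviation 0.002%, within rounding noise).

1.0000 (no arbitrage)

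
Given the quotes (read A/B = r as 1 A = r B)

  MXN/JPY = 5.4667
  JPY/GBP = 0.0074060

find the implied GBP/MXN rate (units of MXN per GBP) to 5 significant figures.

GBP/MXN = 24.700

1 GBP ÷ 0.0074060 = 135.026 JPY
135.026 JPY ÷ 5.4667 = 24.6997 MXN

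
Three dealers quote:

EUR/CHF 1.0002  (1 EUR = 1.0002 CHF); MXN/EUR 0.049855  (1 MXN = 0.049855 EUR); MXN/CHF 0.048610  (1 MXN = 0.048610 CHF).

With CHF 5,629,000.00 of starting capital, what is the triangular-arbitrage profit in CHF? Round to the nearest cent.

Profitable loop is CHF → MXN → EUR → CHF:
CHF 5,629,000.00 ÷ 0.048610 = MXN 115,799,218.27
MXN 115,799,218.27 × 0.049855 = EUR 5,773,170.03
EUR 5,773,170.03 × 1.0002 = CHF 5,774,324.66
Profit = CHF 5,774,324.66 − CHF 5,629,000.00

Profit: CHF 145,324.66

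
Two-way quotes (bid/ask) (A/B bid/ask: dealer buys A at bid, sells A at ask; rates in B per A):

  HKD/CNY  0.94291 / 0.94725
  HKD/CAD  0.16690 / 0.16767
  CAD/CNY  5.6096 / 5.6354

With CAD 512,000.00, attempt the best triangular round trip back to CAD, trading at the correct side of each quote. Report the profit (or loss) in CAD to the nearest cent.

Net result: CAD -1,071.54 (no profitable arbitrage after spreads)

Best loop CAD → HKD → CNY → CAD:
CAD 512,000.00 ÷ 0.16767 (buy HKD at ask) = HKD 3,053,617.22
HKD 3,053,617.22 × 0.94291 (sell HKD at bid) = CNY 2,879,286.22
CNY 2,879,286.22 ÷ 5.6354 (buy CAD at ask) = CAD 510,928.46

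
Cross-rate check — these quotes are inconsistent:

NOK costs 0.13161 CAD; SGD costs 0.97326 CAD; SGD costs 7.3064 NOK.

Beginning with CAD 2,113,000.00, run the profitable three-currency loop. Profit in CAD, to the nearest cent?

Profitable loop is CAD → NOK → SGD → CAD:
CAD 2,113,000.00 ÷ 0.13161 = NOK 16,055,011.02
NOK 16,055,011.02 ÷ 7.3064 = SGD 2,197,390.10
SGD 2,197,390.10 × 0.97326 = CAD 2,138,631.89
Profit = CAD 2,138,631.89 − CAD 2,113,000.00

Profit: CAD 25,631.89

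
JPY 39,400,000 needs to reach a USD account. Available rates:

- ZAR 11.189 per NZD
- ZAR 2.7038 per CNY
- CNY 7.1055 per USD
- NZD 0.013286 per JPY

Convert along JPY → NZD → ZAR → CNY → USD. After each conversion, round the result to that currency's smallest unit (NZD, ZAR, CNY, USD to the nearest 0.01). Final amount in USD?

JPY 39,400,000 × 0.013286 = NZD 523,468.40
NZD 523,468.40 × 11.189 = ZAR 5,857,087.93
ZAR 5,857,087.93 ÷ 2.7038 = CNY 2,166,243.04
CNY 2,166,243.04 ÷ 7.1055 = USD 304,868.49

USD 304,868.49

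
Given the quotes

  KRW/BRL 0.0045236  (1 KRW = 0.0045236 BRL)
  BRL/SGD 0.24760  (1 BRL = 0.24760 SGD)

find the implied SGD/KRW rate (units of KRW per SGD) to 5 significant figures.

1 SGD ÷ 0.24760 = 4.03877 BRL
4.03877 BRL ÷ 0.0045236 = 892.823 KRW

SGD/KRW = 892.82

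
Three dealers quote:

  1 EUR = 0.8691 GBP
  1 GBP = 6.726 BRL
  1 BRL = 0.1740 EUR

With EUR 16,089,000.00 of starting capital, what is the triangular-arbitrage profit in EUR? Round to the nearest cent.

Profitable loop is EUR → GBP → BRL → EUR:
EUR 16,089,000.00 × 0.8691 = GBP 13,982,949.90
GBP 13,982,949.90 × 6.726 = BRL 94,049,321.03
BRL 94,049,321.03 × 0.1740 = EUR 16,364,581.86
Profit = EUR 16,364,581.86 − EUR 16,089,000.00

Profit: EUR 275,581.86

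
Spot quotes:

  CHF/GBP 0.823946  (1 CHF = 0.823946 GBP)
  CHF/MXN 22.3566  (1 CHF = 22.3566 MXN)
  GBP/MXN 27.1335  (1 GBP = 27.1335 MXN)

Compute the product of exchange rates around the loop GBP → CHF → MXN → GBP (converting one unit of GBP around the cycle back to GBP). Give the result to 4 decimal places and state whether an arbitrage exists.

Around GBP → CHF → MXN → GBP: 1 ÷ 0.823946 × 22.3566 ÷ 27.1335 = 1.000003
Product ≈ 1 (deviation 0.000%, within rounding noise).

1.0000 (no arbitrage)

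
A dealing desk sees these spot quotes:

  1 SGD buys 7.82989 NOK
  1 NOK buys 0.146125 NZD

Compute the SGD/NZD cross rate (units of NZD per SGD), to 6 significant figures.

1 SGD × 7.82989 = 7.82989 NOK
7.82989 NOK × 0.146125 = 1.14414 NZD

SGD/NZD = 1.14414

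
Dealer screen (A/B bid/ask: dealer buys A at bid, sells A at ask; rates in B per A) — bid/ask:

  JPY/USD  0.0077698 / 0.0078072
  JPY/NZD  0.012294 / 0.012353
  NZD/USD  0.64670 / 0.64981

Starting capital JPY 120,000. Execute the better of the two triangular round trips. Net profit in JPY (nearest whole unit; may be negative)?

Net profit: JPY 2,203

Best loop JPY → NZD → USD → JPY:
JPY 120,000 × 0.012294 (sell JPY at bid) = NZD 1,475.28
NZD 1,475.28 × 0.64670 (sell NZD at bid) = USD 954.06
USD 954.06 ÷ 0.0078072 (buy JPY at ask) = JPY 122,203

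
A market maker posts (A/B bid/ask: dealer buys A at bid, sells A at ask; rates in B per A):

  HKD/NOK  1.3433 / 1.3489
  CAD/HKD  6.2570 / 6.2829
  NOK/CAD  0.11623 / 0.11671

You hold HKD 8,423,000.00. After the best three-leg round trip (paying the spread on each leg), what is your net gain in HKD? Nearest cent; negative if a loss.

Best loop HKD → CAD → NOK → HKD:
HKD 8,423,000.00 ÷ 6.2829 (buy CAD at ask) = CAD 1,340,622.96
CAD 1,340,622.96 ÷ 0.11671 (buy NOK at ask) = NOK 11,486,787.43
NOK 11,486,787.43 ÷ 1.3489 (buy HKD at ask) = HKD 8,515,670.12

Net profit: HKD 92,670.12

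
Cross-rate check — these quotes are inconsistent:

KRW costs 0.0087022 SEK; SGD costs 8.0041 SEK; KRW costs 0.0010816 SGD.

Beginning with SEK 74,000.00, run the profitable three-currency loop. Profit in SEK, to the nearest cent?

Profitable loop is SEK → SGD → KRW → SEK:
SEK 74,000.00 ÷ 8.0041 = SGD 9,245.26
SGD 9,245.26 ÷ 0.0010816 = KRW 8,547,764
KRW 8,547,764 × 0.0087022 = SEK 74,384.35
Profit = SEK 74,384.35 − SEK 74,000.00

Profit: SEK 384.35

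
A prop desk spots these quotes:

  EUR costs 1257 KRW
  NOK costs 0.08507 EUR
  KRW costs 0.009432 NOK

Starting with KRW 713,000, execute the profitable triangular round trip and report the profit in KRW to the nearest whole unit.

Profitable loop is KRW → NOK → EUR → KRW:
KRW 713,000 × 0.009432 = NOK 6,725.02
NOK 6,725.02 × 0.08507 = EUR 572.10
EUR 572.10 × 1257 = KRW 719,126
Profit = KRW 719,126 − KRW 713,000

Profit: KRW 6,126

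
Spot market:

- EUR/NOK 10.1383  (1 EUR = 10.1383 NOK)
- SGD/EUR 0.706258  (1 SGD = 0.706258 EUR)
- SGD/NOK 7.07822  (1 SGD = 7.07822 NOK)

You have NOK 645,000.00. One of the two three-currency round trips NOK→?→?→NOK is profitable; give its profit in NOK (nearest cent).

Profit: NOK 7,475.45

Profitable loop is NOK → SGD → EUR → NOK:
NOK 645,000.00 ÷ 7.07822 = SGD 91,124.60
SGD 91,124.60 × 0.706258 = EUR 64,357.48
EUR 64,357.48 × 10.1383 = NOK 652,475.45
Profit = NOK 652,475.45 − NOK 645,000.00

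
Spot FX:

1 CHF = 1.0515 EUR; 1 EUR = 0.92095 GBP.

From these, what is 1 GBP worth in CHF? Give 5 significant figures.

1 GBP ÷ 0.92095 = 1.08584 EUR
1.08584 EUR ÷ 1.0515 = 1.03265 CHF

GBP/CHF = 1.0327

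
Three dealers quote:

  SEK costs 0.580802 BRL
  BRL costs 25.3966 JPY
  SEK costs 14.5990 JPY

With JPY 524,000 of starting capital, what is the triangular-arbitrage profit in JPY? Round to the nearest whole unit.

Profitable loop is JPY → SEK → BRL → JPY:
JPY 524,000 ÷ 14.5990 = SEK 35,892.87
SEK 35,892.87 × 0.580802 = BRL 20,846.65
BRL 20,846.65 × 25.3966 = JPY 529,434
Profit = JPY 529,434 − JPY 524,000

Profit: JPY 5,434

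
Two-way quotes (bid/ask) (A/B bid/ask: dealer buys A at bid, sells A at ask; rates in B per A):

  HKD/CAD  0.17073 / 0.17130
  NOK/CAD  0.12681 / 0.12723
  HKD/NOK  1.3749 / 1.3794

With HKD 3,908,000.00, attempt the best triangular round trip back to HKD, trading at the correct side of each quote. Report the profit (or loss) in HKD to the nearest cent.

Net profit: HKD 69,606.41

Best loop HKD → NOK → CAD → HKD:
HKD 3,908,000.00 × 1.3749 (sell HKD at bid) = NOK 5,373,109.20
NOK 5,373,109.20 × 0.12681 (sell NOK at bid) = CAD 681,363.98
CAD 681,363.98 ÷ 0.17130 (buy HKD at ask) = HKD 3,977,606.41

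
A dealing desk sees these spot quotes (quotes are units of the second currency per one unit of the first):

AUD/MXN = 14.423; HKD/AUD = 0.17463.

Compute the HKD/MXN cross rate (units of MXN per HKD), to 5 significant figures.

HKD/MXN = 2.5187

1 HKD × 0.17463 = 0.17463 AUD
0.17463 AUD × 14.423 = 2.51869 MXN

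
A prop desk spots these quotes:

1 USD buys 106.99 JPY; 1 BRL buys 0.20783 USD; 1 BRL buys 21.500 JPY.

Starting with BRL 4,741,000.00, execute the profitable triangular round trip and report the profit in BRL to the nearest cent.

Profit: BRL 162,237.39

Profitable loop is BRL → USD → JPY → BRL:
BRL 4,741,000.00 × 0.20783 = USD 985,322.03
USD 985,322.03 × 106.99 = JPY 105,419,604
JPY 105,419,604 ÷ 21.500 = BRL 4,903,237.39
Profit = BRL 4,903,237.39 − BRL 4,741,000.00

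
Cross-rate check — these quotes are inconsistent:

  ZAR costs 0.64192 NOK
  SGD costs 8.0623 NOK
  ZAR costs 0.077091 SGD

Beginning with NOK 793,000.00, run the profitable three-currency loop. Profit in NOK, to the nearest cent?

Profitable loop is NOK → SGD → ZAR → NOK:
NOK 793,000.00 ÷ 8.0623 = SGD 98,359.03
SGD 98,359.03 ÷ 0.077091 = ZAR 1,275,882.13
ZAR 1,275,882.13 × 0.64192 = NOK 819,014.26
Profit = NOK 819,014.26 − NOK 793,000.00

Profit: NOK 26,014.26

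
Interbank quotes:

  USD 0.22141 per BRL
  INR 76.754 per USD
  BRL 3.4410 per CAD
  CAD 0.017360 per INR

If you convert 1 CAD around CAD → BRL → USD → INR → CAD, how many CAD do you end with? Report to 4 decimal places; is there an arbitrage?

1.0152 (arbitrage exists)

Around CAD → BRL → USD → INR → CAD: 1 × 3.4410 × 0.22141 × 76.754 × 0.017360 = 1.015156
Product > 1; profitable direction is CAD → BRL → USD → INR → CAD.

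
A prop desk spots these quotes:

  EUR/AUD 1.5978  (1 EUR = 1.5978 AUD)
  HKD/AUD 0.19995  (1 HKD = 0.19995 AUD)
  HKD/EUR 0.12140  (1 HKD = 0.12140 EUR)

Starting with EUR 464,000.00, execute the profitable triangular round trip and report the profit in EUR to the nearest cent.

Profit: EUR 14,297.69

Profitable loop is EUR → HKD → AUD → EUR:
EUR 464,000.00 ÷ 0.12140 = HKD 3,822,075.78
HKD 3,822,075.78 × 0.19995 = AUD 764,224.05
AUD 764,224.05 ÷ 1.5978 = EUR 478,297.69
Profit = EUR 478,297.69 − EUR 464,000.00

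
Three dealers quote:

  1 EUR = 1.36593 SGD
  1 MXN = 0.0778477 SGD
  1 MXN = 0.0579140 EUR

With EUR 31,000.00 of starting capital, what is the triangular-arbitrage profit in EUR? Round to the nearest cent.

Profit: EUR 501.26

Profitable loop is EUR → SGD → MXN → EUR:
EUR 31,000.00 × 1.36593 = SGD 42,343.83
SGD 42,343.83 ÷ 0.0778477 = MXN 543,931.68
MXN 543,931.68 × 0.0579140 = EUR 31,501.26
Profit = EUR 31,501.26 − EUR 31,000.00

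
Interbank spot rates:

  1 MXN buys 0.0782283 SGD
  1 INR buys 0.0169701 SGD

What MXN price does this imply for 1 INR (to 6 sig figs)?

INR/MXN = 0.216930

1 INR × 0.0169701 = 0.0169701 SGD
0.0169701 SGD ÷ 0.0782283 = 0.21693 MXN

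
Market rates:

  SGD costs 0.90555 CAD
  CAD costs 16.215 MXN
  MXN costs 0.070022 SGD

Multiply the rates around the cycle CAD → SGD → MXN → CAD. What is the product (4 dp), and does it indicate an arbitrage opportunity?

Around CAD → SGD → MXN → CAD: 1 ÷ 0.90555 ÷ 0.070022 ÷ 16.215 = 0.972604
Product < 1; profitable direction is CAD → MXN → SGD → CAD.

0.9726 (arbitrage exists)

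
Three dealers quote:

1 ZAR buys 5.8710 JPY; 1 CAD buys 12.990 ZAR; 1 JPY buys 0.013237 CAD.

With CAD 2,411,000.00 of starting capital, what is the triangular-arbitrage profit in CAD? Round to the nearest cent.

Profitable loop is CAD → ZAR → JPY → CAD:
CAD 2,411,000.00 × 12.990 = ZAR 31,318,890.00
ZAR 31,318,890.00 × 5.8710 = JPY 183,873,203
JPY 183,873,203 × 0.013237 = CAD 2,433,929.59
Profit = CAD 2,433,929.59 − CAD 2,411,000.00

Profit: CAD 22,929.59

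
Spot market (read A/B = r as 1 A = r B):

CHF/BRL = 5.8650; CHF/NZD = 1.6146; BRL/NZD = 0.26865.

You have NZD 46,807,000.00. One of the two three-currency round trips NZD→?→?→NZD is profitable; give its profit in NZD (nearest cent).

Profitable loop is NZD → BRL → CHF → NZD:
NZD 46,807,000.00 ÷ 0.26865 = BRL 174,230,411.32
BRL 174,230,411.32 ÷ 5.8650 = CHF 29,706,805.00
CHF 29,706,805.00 × 1.6146 = NZD 47,964,607.35
Profit = NZD 47,964,607.35 − NZD 46,807,000.00

Profit: NZD 1,157,607.35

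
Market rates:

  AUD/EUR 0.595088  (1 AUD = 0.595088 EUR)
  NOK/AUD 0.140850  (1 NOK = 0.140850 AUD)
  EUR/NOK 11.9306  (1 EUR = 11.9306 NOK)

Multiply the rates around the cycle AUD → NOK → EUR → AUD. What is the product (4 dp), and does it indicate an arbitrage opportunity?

1.0000 (no arbitrage)

Around AUD → NOK → EUR → AUD: 1 ÷ 0.140850 ÷ 11.9306 ÷ 0.595088 = 0.999999
Product ≈ 1 (deviation 0.000%, within rounding noise).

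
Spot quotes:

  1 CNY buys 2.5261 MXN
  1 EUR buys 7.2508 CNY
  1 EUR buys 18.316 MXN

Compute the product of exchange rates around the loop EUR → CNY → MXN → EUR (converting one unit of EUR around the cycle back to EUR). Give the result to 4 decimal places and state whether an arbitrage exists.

1.0000 (no arbitrage)

Around EUR → CNY → MXN → EUR: 1 × 7.2508 × 2.5261 ÷ 18.316 = 1.000013
Product ≈ 1 (deviation 0.001%, within rounding noise).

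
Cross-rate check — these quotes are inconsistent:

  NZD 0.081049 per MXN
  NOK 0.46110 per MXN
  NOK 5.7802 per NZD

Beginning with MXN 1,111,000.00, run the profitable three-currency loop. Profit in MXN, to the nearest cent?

Profit: MXN 17,780.41

Profitable loop is MXN → NZD → NOK → MXN:
MXN 1,111,000.00 × 0.081049 = NZD 90,045.44
NZD 90,045.44 × 5.7802 = NOK 520,480.65
NOK 520,480.65 ÷ 0.46110 = MXN 1,128,780.41
Profit = MXN 1,128,780.41 − MXN 1,111,000.00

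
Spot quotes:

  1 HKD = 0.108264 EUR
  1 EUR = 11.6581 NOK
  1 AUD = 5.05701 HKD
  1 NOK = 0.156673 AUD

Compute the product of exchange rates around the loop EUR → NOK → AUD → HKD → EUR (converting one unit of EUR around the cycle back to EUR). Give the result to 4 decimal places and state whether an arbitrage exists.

Around EUR → NOK → AUD → HKD → EUR: 1 × 11.6581 × 0.156673 × 5.05701 × 0.108264 = 1.000000
Product ≈ 1 (deviation 0.000%, within rounding noise).

1.0000 (no arbitrage)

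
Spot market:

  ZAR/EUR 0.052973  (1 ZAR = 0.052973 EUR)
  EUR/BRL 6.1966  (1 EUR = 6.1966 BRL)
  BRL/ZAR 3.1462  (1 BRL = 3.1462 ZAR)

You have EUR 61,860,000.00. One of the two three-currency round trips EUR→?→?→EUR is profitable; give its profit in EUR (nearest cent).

Profit: EUR 2,025,790.64

Profitable loop is EUR → BRL → ZAR → EUR:
EUR 61,860,000.00 × 6.1966 = BRL 383,321,676.00
BRL 383,321,676.00 × 3.1462 = ZAR 1,206,006,657.03
ZAR 1,206,006,657.03 × 0.052973 = EUR 63,885,790.64
Profit = EUR 63,885,790.64 − EUR 61,860,000.00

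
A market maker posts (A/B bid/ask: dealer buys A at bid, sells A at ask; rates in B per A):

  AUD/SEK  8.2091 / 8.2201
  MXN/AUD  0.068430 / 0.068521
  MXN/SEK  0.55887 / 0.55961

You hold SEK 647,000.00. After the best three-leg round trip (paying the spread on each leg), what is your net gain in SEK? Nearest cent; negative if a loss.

Best loop SEK → MXN → AUD → SEK:
SEK 647,000.00 ÷ 0.55961 (buy MXN at ask) = MXN 1,156,162.33
MXN 1,156,162.33 × 0.068430 (sell MXN at bid) = AUD 79,116.19
AUD 79,116.19 × 8.2091 (sell AUD at bid) = SEK 649,472.70

Net profit: SEK 2,472.70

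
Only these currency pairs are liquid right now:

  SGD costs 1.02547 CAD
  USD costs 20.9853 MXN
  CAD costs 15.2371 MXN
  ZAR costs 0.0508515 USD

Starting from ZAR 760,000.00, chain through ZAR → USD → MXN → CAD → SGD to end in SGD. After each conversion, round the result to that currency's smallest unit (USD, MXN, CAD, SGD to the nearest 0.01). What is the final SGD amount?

ZAR 760,000.00 × 0.0508515 = USD 38,647.14
USD 38,647.14 × 20.9853 = MXN 811,021.83
MXN 811,021.83 ÷ 15.2371 = CAD 53,226.78
CAD 53,226.78 ÷ 1.02547 = SGD 51,904.77

SGD 51,904.77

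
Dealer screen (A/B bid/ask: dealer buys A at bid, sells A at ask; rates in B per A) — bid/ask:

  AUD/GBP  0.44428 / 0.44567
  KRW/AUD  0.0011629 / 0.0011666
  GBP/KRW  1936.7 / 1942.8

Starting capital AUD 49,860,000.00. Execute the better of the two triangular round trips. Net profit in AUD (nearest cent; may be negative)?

Best loop AUD → GBP → KRW → AUD:
AUD 49,860,000.00 × 0.44428 (sell AUD at bid) = GBP 22,151,800.80
GBP 22,151,800.80 × 1936.7 (sell GBP at bid) = KRW 42,901,392,609
KRW 42,901,392,609 × 0.0011629 (sell KRW at bid) = AUD 49,890,029.47

Net profit: AUD 30,029.47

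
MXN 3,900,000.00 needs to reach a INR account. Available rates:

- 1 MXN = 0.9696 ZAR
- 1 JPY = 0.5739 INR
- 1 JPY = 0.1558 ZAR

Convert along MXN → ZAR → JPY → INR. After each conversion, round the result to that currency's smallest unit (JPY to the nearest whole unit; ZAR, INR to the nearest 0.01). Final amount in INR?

MXN 3,900,000.00 × 0.9696 = ZAR 3,781,440.00
ZAR 3,781,440.00 ÷ 0.1558 = JPY 24,271,117
JPY 24,271,117 × 0.5739 = INR 13,929,194.05

INR 13,929,194.05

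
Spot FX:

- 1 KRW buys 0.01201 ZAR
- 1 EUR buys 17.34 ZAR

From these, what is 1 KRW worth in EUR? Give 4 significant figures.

KRW/EUR = 0.0006926

1 KRW × 0.01201 = 0.01201 ZAR
0.01201 ZAR ÷ 17.34 = 0.000692618 EUR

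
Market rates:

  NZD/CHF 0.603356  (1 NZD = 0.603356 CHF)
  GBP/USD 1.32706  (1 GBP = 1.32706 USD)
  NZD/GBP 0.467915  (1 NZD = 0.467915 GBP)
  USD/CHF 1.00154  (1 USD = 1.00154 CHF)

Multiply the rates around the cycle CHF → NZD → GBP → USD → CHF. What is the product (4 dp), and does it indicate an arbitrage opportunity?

Around CHF → NZD → GBP → USD → CHF: 1 ÷ 0.603356 × 0.467915 × 1.32706 × 1.00154 = 1.030747
Product > 1; profitable direction is CHF → NZD → GBP → USD → CHF.

1.0307 (arbitrage exists)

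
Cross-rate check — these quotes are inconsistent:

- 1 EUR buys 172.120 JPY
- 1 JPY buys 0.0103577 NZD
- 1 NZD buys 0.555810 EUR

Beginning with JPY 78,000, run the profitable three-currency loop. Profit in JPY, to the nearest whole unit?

Profitable loop is JPY → EUR → NZD → JPY:
JPY 78,000 ÷ 172.120 = EUR 453.17
EUR 453.17 ÷ 0.555810 = NZD 815.34
NZD 815.34 ÷ 0.0103577 = JPY 78,718
Profit = JPY 78,718 − JPY 78,000

Profit: JPY 718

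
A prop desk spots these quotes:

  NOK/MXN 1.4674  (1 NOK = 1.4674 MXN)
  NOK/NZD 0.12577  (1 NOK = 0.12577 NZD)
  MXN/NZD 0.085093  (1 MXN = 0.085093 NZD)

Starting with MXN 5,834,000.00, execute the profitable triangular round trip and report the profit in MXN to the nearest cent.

Profitable loop is MXN → NOK → NZD → MXN:
MXN 5,834,000.00 ÷ 1.4674 = NOK 3,975,739.40
NOK 3,975,739.40 × 0.12577 = NZD 500,028.74
NZD 500,028.74 ÷ 0.085093 = MXN 5,876,261.79
Profit = MXN 5,876,261.79 − MXN 5,834,000.00

Profit: MXN 42,261.79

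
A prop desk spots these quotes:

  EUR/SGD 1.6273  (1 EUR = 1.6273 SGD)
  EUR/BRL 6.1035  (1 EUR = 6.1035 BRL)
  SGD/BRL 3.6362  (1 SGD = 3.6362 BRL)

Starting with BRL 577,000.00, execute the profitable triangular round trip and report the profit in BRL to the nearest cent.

Profitable loop is BRL → SGD → EUR → BRL:
BRL 577,000.00 ÷ 3.6362 = SGD 158,682.14
SGD 158,682.14 ÷ 1.6273 = EUR 97,512.53
EUR 97,512.53 × 6.1035 = BRL 595,167.73
Profit = BRL 595,167.73 − BRL 577,000.00

Profit: BRL 18,167.73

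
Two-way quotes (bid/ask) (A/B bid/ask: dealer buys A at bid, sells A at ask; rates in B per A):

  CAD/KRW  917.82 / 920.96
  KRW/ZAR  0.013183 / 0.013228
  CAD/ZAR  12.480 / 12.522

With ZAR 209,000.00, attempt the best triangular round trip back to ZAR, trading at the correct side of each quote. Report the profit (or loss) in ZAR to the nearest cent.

Best loop ZAR → KRW → CAD → ZAR:
ZAR 209,000.00 ÷ 0.013228 (buy KRW at ask) = KRW 15,799,819
KRW 15,799,819 ÷ 920.96 (buy CAD at ask) = CAD 17,155.81
CAD 17,155.81 × 12.480 (sell CAD at bid) = ZAR 214,104.56

Net profit: ZAR 5,104.56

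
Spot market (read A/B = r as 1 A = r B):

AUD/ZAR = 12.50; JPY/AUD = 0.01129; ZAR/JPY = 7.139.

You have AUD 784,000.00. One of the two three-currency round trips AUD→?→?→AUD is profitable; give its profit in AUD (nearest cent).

Profitable loop is AUD → ZAR → JPY → AUD:
AUD 784,000.00 × 12.50 = ZAR 9,800,000.00
ZAR 9,800,000.00 × 7.139 = JPY 69,962,200
JPY 69,962,200 × 0.01129 = AUD 789,873.24
Profit = AUD 789,873.24 − AUD 784,000.00

Profit: AUD 5,873.24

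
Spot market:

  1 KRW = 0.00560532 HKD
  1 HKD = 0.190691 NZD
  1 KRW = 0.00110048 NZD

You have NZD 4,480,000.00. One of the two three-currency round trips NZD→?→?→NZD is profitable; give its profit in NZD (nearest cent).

Profit: NZD 132,427.59

Profitable loop is NZD → HKD → KRW → NZD:
NZD 4,480,000.00 ÷ 0.190691 = HKD 23,493,505.20
HKD 23,493,505.20 ÷ 0.00560532 = KRW 4,191,287,063
KRW 4,191,287,063 × 0.00110048 = NZD 4,612,427.59
Profit = NZD 4,612,427.59 − NZD 4,480,000.00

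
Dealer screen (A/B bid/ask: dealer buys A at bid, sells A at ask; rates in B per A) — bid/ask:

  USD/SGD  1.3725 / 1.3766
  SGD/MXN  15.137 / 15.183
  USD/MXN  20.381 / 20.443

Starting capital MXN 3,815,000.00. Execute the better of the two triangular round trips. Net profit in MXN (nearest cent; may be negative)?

Best loop MXN → USD → SGD → MXN:
MXN 3,815,000.00 ÷ 20.443 (buy USD at ask) = USD 186,616.45
USD 186,616.45 × 1.3725 (sell USD at bid) = SGD 256,131.07
SGD 256,131.07 × 15.137 (sell SGD at bid) = MXN 3,877,056.03

Net profit: MXN 62,056.03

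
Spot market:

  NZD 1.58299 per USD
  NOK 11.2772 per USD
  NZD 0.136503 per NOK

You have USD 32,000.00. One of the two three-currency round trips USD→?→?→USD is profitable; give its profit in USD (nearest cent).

Profitable loop is USD → NZD → NOK → USD:
USD 32,000.00 × 1.58299 = NZD 50,655.68
NZD 50,655.68 ÷ 0.136503 = NOK 371,095.73
NOK 371,095.73 ÷ 11.2772 = USD 32,906.73
Profit = USD 32,906.73 − USD 32,000.00

Profit: USD 906.73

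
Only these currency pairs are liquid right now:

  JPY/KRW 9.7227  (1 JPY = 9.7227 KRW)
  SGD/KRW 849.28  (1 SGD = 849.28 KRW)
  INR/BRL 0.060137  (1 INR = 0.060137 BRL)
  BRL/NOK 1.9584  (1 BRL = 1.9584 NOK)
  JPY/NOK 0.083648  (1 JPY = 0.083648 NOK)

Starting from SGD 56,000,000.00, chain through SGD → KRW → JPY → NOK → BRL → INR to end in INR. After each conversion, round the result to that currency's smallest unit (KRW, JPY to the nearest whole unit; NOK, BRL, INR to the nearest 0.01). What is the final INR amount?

INR 3,474,276,992.70

SGD 56,000,000.00 × 849.28 = KRW 47,559,680,000
KRW 47,559,680,000 ÷ 9.7227 = JPY 4,891,612,412
JPY 4,891,612,412 × 0.083648 = NOK 409,173,595.04
NOK 409,173,595.04 ÷ 1.9584 = BRL 208,932,595.51
BRL 208,932,595.51 ÷ 0.060137 = INR 3,474,276,992.70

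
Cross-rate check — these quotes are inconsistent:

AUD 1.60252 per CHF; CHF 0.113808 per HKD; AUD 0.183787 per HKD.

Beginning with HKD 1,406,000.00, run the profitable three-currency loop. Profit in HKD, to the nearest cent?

Profit: HKD 10,849.95

Profitable loop is HKD → AUD → CHF → HKD:
HKD 1,406,000.00 × 0.183787 = AUD 258,404.52
AUD 258,404.52 ÷ 1.60252 = CHF 161,248.86
CHF 161,248.86 ÷ 0.113808 = HKD 1,416,849.95
Profit = HKD 1,416,849.95 − HKD 1,406,000.00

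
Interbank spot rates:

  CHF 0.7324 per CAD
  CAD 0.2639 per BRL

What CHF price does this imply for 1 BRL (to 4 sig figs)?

1 BRL × 0.2639 = 0.2639 CAD
0.2639 CAD × 0.7324 = 0.19328 CHF

BRL/CHF = 0.1933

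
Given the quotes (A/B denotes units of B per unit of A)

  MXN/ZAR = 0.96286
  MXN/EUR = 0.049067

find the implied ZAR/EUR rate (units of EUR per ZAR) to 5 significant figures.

1 ZAR ÷ 0.96286 = 1.03857 MXN
1.03857 MXN × 0.049067 = 0.0509596 EUR

ZAR/EUR = 0.050960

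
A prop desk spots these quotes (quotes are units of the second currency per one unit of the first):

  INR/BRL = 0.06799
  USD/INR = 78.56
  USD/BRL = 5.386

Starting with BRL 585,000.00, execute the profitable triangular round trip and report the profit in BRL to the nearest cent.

Profit: BRL 4,896.34

Profitable loop is BRL → INR → USD → BRL:
BRL 585,000.00 ÷ 0.06799 = INR 8,604,206.50
INR 8,604,206.50 ÷ 78.56 = USD 109,524.01
USD 109,524.01 × 5.386 = BRL 589,896.34
Profit = BRL 589,896.34 − BRL 585,000.00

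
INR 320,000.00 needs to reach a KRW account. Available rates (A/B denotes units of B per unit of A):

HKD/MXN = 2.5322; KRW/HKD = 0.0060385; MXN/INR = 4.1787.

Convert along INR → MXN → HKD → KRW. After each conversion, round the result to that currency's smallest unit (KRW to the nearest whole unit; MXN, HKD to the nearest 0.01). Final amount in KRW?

INR 320,000.00 ÷ 4.1787 = MXN 76,578.84
MXN 76,578.84 ÷ 2.5322 = HKD 30,242.02
HKD 30,242.02 ÷ 0.0060385 = KRW 5,008,201

KRW 5,008,201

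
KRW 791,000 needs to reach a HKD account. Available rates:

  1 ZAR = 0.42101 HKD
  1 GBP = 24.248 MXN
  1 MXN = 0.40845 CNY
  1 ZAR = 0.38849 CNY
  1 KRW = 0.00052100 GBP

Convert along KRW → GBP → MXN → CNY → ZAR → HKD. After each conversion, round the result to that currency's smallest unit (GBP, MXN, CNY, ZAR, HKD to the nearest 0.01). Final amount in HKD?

KRW 791,000 × 0.00052100 = GBP 412.11
GBP 412.11 × 24.248 = MXN 9,992.84
MXN 9,992.84 × 0.40845 = CNY 4,081.58
CNY 4,081.58 ÷ 0.38849 = ZAR 10,506.27
ZAR 10,506.27 × 0.42101 = HKD 4,423.24

HKD 4,423.24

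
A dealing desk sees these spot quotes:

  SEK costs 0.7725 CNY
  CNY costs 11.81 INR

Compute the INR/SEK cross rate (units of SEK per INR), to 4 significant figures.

1 INR ÷ 11.81 = 0.084674 CNY
0.084674 CNY ÷ 0.7725 = 0.10961 SEK

INR/SEK = 0.1096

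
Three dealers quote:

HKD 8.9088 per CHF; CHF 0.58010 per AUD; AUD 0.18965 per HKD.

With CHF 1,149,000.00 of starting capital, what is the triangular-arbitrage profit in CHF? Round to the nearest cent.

Profit: CHF 23,317.12

Profitable loop is CHF → AUD → HKD → CHF:
CHF 1,149,000.00 ÷ 0.58010 = AUD 1,980,692.98
AUD 1,980,692.98 ÷ 0.18965 = HKD 10,443,938.75
HKD 10,443,938.75 ÷ 8.9088 = CHF 1,172,317.12
Profit = CHF 1,172,317.12 − CHF 1,149,000.00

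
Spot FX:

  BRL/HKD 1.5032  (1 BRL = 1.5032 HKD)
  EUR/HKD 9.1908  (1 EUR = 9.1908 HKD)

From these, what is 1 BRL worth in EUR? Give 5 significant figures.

1 BRL × 1.5032 = 1.5032 HKD
1.5032 HKD ÷ 9.1908 = 0.163555 EUR

BRL/EUR = 0.16355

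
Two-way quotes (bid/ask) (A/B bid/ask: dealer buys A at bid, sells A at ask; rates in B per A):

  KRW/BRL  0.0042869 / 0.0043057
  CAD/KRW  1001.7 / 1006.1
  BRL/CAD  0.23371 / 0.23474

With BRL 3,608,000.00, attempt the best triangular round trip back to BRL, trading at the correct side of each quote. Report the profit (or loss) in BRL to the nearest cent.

Best loop BRL → CAD → KRW → BRL:
BRL 3,608,000.00 × 0.23371 (sell BRL at bid) = CAD 843,225.68
CAD 843,225.68 × 1001.7 (sell CAD at bid) = KRW 844,659,164
KRW 844,659,164 × 0.0042869 (sell KRW at bid) = BRL 3,620,969.37

Net profit: BRL 12,969.37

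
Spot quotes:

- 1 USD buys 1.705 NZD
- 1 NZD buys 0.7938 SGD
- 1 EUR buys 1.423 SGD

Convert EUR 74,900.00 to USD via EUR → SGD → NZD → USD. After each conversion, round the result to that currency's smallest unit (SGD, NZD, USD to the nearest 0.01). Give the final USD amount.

USD 78,750.12

EUR 74,900.00 × 1.423 = SGD 106,582.70
SGD 106,582.70 ÷ 0.7938 = NZD 134,268.96
NZD 134,268.96 ÷ 1.705 = USD 78,750.12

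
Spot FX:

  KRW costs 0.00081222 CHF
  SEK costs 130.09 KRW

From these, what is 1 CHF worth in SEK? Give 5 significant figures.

1 CHF ÷ 0.00081222 = 1231.19 KRW
1231.19 KRW ÷ 130.09 = 9.46417 SEK

CHF/SEK = 9.4642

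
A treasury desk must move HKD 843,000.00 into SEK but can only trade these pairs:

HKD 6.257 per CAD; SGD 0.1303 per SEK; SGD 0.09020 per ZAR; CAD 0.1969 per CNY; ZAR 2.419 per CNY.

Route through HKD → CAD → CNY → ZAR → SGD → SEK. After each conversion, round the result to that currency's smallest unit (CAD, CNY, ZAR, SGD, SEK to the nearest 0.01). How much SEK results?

SEK 1,145,812.82

HKD 843,000.00 ÷ 6.257 = CAD 134,729.10
CAD 134,729.10 ÷ 0.1969 = CNY 684,251.40
CNY 684,251.40 × 2.419 = ZAR 1,655,204.14
ZAR 1,655,204.14 × 0.09020 = SGD 149,299.41
SGD 149,299.41 ÷ 0.1303 = SEK 1,145,812.82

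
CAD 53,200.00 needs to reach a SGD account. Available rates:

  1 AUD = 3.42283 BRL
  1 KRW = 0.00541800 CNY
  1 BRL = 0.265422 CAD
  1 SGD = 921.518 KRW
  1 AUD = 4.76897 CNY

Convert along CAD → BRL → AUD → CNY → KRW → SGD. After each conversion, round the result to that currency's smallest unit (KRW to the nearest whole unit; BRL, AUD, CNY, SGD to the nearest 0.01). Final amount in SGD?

SGD 55,933.39

CAD 53,200.00 ÷ 0.265422 = BRL 200,435.53
BRL 200,435.53 ÷ 3.42283 = AUD 58,558.42
AUD 58,558.42 × 4.76897 = CNY 279,263.35
CNY 279,263.35 ÷ 0.00541800 = KRW 51,543,623
KRW 51,543,623 ÷ 921.518 = SGD 55,933.39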